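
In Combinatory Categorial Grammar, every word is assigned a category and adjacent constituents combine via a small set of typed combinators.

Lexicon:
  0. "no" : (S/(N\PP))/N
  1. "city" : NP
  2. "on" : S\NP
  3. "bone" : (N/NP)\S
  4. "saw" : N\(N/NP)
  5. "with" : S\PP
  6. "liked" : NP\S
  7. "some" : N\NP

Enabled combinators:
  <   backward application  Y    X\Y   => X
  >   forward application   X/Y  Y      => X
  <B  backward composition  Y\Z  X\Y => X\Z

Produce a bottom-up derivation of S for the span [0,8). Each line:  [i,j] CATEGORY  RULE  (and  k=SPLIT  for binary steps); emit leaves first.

[0,1] (S/(N\PP))/N  lex  "no"
[1,2] NP  lex  "city"
[2,3] S\NP  lex  "on"
[1,3] S  <  k=2
[3,4] (N/NP)\S  lex  "bone"
[1,4] N/NP  <  k=3
[4,5] N\(N/NP)  lex  "saw"
[1,5] N  <  k=4
[0,5] S/(N\PP)  >  k=1
[5,6] S\PP  lex  "with"
[6,7] NP\S  lex  "liked"
[5,7] NP\PP  <B  k=6
[7,8] N\NP  lex  "some"
[5,8] N\PP  <B  k=7
[0,8] S  >  k=5

[0,8] S   >
  [0,5] S/(N\PP)   >
    [0,1] "no" : (S/(N\PP))/N
    [1,5] N   <
      [1,4] N/NP   <
        [1,3] S   <
          [1,2] "city" : NP
          [2,3] "on" : S\NP
        [3,4] "bone" : (N/NP)\S
      [4,5] "saw" : N\(N/NP)
  [5,8] N\PP   <B
    [5,7] NP\PP   <B
      [5,6] "with" : S\PP
      [6,7] "liked" : NP\S
    [7,8] "some" : N\NP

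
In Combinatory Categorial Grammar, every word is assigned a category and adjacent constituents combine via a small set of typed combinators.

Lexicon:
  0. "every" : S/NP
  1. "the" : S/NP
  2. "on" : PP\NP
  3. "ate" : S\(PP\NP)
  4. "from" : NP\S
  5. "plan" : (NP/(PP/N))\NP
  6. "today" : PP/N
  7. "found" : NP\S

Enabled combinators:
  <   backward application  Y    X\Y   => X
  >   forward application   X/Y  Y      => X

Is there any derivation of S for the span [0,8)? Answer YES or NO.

[0,8] S   >
  [0,1] "every" : S/NP
  [1,8] NP   <
    [1,7] S   >
      [1,2] "the" : S/NP
      [2,7] NP   >
        [2,6] NP/(PP/N)   <
          [2,5] NP   <
            [2,4] S   <
              [2,3] "on" : PP\NP
              [3,4] "ate" : S\(PP\NP)
            [4,5] "from" : NP\S
          [5,6] "plan" : (NP/(PP/N))\NP
        [6,7] "today" : PP/N
    [7,8] "found" : NP\S

YES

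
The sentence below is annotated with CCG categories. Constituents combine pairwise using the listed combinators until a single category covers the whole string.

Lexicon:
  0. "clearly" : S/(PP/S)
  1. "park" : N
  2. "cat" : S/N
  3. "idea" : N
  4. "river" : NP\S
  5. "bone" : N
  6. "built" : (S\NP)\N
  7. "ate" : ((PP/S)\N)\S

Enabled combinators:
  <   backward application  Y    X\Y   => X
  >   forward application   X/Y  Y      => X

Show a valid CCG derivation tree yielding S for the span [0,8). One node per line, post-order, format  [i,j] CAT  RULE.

[0,1] S/(PP/S)  lex  "clearly"
[1,2] N  lex  "park"
[2,3] S/N  lex  "cat"
[3,4] N  lex  "idea"
[2,4] S  >  k=3
[4,5] NP\S  lex  "river"
[2,5] NP  <  k=4
[5,6] N  lex  "bone"
[6,7] (S\NP)\N  lex  "built"
[5,7] S\NP  <  k=6
[2,7] S  <  k=5
[7,8] ((PP/S)\N)\S  lex  "ate"
[2,8] (PP/S)\N  <  k=7
[1,8] PP/S  <  k=2
[0,8] S  >  k=1

[0,8] S   >
  [0,1] "clearly" : S/(PP/S)
  [1,8] PP/S   <
    [1,2] "park" : N
    [2,8] (PP/S)\N   <
      [2,7] S   <
        [2,5] NP   <
          [2,4] S   >
            [2,3] "cat" : S/N
            [3,4] "idea" : N
          [4,5] "river" : NP\S
        [5,7] S\NP   <
          [5,6] "bone" : N
          [6,7] "built" : (S\NP)\N
      [7,8] "ate" : ((PP/S)\N)\S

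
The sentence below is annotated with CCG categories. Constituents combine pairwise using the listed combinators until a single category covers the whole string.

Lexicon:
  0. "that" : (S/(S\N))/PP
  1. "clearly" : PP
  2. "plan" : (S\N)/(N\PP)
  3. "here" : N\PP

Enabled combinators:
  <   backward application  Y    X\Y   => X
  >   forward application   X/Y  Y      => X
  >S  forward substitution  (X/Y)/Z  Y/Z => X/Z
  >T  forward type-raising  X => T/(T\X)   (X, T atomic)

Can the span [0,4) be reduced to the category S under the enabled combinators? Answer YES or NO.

[0,4] S   >
  [0,2] S/(S\N)   >
    [0,1] "that" : (S/(S\N))/PP
    [1,2] "clearly" : PP
  [2,4] S\N   >
    [2,3] "plan" : (S\N)/(N\PP)
    [3,4] "here" : N\PP

YES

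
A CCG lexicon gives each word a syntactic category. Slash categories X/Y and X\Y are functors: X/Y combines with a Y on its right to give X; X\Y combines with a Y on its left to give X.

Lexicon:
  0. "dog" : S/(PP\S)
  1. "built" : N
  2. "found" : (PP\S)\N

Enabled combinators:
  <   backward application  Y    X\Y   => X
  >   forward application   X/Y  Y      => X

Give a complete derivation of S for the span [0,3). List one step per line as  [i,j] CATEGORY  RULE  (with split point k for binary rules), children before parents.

[0,3] S   >
  [0,1] "dog" : S/(PP\S)
  [1,3] PP\S   <
    [1,2] "built" : N
    [2,3] "found" : (PP\S)\N

[0,1] S/(PP\S)  lex  "dog"
[1,2] N  lex  "built"
[2,3] (PP\S)\N  lex  "found"
[1,3] PP\S  <  k=2
[0,3] S  >  k=1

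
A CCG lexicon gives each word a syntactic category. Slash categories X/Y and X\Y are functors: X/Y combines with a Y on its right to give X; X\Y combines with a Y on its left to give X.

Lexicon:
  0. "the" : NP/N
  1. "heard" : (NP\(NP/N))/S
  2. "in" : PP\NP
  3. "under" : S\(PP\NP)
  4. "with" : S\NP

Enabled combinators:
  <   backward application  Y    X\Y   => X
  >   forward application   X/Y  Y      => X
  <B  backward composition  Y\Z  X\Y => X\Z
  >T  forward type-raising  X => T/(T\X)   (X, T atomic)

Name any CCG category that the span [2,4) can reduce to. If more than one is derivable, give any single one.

S

[0,5] S   <
  [0,4] NP   <
    [0,1] "the" : NP/N
    [1,4] NP\(NP/N)   >
      [1,2] "heard" : (NP\(NP/N))/S
      [2,4] S   <
        [2,3] "in" : PP\NP
        [3,4] "under" : S\(PP\NP)
  [4,5] "with" : S\NP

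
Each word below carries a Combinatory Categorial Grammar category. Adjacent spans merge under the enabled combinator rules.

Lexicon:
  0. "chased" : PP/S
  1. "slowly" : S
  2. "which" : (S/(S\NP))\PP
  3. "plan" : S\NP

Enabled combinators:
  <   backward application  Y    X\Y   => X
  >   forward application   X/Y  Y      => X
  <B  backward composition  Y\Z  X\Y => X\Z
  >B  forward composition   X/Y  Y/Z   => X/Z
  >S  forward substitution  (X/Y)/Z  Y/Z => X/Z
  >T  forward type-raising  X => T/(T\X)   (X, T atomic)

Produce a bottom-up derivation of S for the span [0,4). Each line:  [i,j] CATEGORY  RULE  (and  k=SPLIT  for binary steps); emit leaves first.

[0,4] S   >
  [0,3] S/(S\NP)   <
    [0,2] PP   >
      [0,1] "chased" : PP/S
      [1,2] "slowly" : S
    [2,3] "which" : (S/(S\NP))\PP
  [3,4] "plan" : S\NP

[0,1] PP/S  lex  "chased"
[1,2] S  lex  "slowly"
[0,2] PP  >  k=1
[2,3] (S/(S\NP))\PP  lex  "which"
[0,3] S/(S\NP)  <  k=2
[3,4] S\NP  lex  "plan"
[0,4] S  >  k=3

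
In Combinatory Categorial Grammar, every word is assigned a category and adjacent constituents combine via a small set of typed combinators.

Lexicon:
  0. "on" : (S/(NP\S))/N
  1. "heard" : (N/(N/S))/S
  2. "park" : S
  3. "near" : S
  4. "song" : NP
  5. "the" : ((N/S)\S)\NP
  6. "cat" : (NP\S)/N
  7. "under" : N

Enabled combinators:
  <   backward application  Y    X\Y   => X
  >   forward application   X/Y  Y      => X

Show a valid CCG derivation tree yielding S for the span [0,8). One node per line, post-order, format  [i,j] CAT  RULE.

[0,8] S   >
  [0,6] S/(NP\S)   >
    [0,1] "on" : (S/(NP\S))/N
    [1,6] N   >
      [1,3] N/(N/S)   >
        [1,2] "heard" : (N/(N/S))/S
        [2,3] "park" : S
      [3,6] N/S   <
        [3,4] "near" : S
        [4,6] (N/S)\S   <
          [4,5] "song" : NP
          [5,6] "the" : ((N/S)\S)\NP
  [6,8] NP\S   >
    [6,7] "cat" : (NP\S)/N
    [7,8] "under" : N

[0,1] (S/(NP\S))/N  lex  "on"
[1,2] (N/(N/S))/S  lex  "heard"
[2,3] S  lex  "park"
[1,3] N/(N/S)  >  k=2
[3,4] S  lex  "near"
[4,5] NP  lex  "song"
[5,6] ((N/S)\S)\NP  lex  "the"
[4,6] (N/S)\S  <  k=5
[3,6] N/S  <  k=4
[1,6] N  >  k=3
[0,6] S/(NP\S)  >  k=1
[6,7] (NP\S)/N  lex  "cat"
[7,8] N  lex  "under"
[6,8] NP\S  >  k=7
[0,8] S  >  k=6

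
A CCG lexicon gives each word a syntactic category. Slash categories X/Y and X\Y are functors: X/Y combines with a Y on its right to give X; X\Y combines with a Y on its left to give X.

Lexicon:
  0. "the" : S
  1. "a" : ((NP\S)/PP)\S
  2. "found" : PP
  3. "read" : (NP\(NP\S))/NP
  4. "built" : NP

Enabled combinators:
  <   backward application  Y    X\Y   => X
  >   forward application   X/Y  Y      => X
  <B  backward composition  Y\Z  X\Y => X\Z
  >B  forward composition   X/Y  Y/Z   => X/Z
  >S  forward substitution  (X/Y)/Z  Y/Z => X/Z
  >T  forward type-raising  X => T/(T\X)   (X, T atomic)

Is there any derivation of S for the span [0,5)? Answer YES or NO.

NO

S ((NP\S)/PP)\S PP (NP\(NP\S))/NP NP
CKY chart[0,5] = {N/(N\NP), NP, NP/(NP\NP), PP/(PP\NP), S/(S\NP)}; S ∉ chart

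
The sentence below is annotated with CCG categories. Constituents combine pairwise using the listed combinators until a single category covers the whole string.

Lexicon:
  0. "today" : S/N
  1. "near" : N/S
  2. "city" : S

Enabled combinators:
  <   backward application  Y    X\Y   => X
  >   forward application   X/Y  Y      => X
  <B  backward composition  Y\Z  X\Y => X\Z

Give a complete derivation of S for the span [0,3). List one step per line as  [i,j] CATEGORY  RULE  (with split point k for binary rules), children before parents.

[0,3] S   >
  [0,1] "today" : S/N
  [1,3] N   >
    [1,2] "near" : N/S
    [2,3] "city" : S

[0,1] S/N  lex  "today"
[1,2] N/S  lex  "near"
[2,3] S  lex  "city"
[1,3] N  >  k=2
[0,3] S  >  k=1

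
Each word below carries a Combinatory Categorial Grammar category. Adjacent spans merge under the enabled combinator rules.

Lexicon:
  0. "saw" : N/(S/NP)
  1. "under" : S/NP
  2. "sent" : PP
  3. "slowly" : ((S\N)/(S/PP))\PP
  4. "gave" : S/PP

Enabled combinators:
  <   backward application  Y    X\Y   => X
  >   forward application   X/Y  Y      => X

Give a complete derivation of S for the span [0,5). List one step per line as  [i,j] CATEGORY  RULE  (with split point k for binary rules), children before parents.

[0,5] S   <
  [0,2] N   >
    [0,1] "saw" : N/(S/NP)
    [1,2] "under" : S/NP
  [2,5] S\N   >
    [2,4] (S\N)/(S/PP)   <
      [2,3] "sent" : PP
      [3,4] "slowly" : ((S\N)/(S/PP))\PP
    [4,5] "gave" : S/PP

[0,1] N/(S/NP)  lex  "saw"
[1,2] S/NP  lex  "under"
[0,2] N  >  k=1
[2,3] PP  lex  "sent"
[3,4] ((S\N)/(S/PP))\PP  lex  "slowly"
[2,4] (S\N)/(S/PP)  <  k=3
[4,5] S/PP  lex  "gave"
[2,5] S\N  >  k=4
[0,5] S  <  k=2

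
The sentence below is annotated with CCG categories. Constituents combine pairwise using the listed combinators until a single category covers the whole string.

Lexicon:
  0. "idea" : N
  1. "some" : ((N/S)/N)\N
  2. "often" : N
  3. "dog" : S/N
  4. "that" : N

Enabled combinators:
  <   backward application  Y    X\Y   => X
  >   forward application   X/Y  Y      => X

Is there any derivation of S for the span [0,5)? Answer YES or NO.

N ((N/S)/N)\N N S/N N
CKY chart[0,5] = {N}; S ∉ chart

NO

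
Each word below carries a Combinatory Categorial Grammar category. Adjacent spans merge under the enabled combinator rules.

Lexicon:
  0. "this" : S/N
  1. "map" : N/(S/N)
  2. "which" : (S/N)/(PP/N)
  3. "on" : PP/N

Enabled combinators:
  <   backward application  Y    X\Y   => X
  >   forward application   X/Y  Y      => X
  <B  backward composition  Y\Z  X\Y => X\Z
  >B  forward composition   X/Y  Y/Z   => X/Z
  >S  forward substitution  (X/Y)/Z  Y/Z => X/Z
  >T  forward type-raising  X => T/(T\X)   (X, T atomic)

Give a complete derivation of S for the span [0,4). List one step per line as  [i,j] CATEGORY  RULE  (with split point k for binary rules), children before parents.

[0,1] S/N  lex  "this"
[1,2] N/(S/N)  lex  "map"
[2,3] (S/N)/(PP/N)  lex  "which"
[3,4] PP/N  lex  "on"
[2,4] S/N  >  k=3
[1,4] N  >  k=2
[0,4] S  >  k=1

[0,4] S   >
  [0,1] "this" : S/N
  [1,4] N   >
    [1,2] "map" : N/(S/N)
    [2,4] S/N   >
      [2,3] "which" : (S/N)/(PP/N)
      [3,4] "on" : PP/N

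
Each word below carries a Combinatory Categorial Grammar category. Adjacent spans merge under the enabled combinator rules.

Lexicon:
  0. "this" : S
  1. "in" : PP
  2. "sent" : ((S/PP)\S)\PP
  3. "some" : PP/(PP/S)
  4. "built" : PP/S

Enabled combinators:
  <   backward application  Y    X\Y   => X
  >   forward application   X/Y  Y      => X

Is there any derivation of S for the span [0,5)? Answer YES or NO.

[0,5] S   >
  [0,3] S/PP   <
    [0,1] "this" : S
    [1,3] (S/PP)\S   <
      [1,2] "in" : PP
      [2,3] "sent" : ((S/PP)\S)\PP
  [3,5] PP   >
    [3,4] "some" : PP/(PP/S)
    [4,5] "built" : PP/S

YES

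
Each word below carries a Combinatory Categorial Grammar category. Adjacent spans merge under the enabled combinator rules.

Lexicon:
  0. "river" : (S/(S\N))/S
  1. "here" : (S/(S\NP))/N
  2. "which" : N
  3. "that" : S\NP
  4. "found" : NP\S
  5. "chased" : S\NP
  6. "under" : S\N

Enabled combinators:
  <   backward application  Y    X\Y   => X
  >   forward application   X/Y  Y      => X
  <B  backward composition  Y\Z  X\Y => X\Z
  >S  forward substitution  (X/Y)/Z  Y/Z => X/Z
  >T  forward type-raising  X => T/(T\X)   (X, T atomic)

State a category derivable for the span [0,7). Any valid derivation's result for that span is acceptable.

S

[0,7] S   >
  [0,6] S/(S\N)   >
    [0,1] "river" : (S/(S\N))/S
    [1,6] S   >
      [1,3] S/(S\NP)   >
        [1,2] "here" : (S/(S\NP))/N
        [2,3] "which" : N
      [3,6] S\NP   <B
        [3,4] "that" : S\NP
        [4,6] S\S   <B
          [4,5] "found" : NP\S
          [5,6] "chased" : S\NP
  [6,7] "under" : S\N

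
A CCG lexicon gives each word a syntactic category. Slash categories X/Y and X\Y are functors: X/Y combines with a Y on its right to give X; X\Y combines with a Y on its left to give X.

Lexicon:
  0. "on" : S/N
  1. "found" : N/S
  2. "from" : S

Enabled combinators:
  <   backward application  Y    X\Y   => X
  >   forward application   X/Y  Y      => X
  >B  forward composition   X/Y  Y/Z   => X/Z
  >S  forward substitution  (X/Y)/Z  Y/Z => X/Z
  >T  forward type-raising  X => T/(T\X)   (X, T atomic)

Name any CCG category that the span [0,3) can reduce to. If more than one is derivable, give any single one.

S

[0,3] S   >
  [0,1] "on" : S/N
  [1,3] N   >
    [1,2] "found" : N/S
    [2,3] "from" : S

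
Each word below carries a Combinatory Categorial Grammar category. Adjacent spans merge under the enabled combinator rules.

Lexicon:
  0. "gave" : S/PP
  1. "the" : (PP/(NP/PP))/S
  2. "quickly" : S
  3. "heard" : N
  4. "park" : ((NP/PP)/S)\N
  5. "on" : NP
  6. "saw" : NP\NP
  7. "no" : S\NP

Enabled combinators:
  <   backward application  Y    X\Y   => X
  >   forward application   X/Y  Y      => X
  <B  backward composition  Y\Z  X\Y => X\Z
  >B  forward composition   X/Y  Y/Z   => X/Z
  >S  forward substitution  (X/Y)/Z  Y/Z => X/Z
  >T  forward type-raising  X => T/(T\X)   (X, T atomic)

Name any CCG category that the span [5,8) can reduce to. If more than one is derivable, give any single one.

S

[0,8] S   >
  [0,1] "gave" : S/PP
  [1,8] PP   >
    [1,5] PP/S   >B
      [1,3] PP/(NP/PP)   >
        [1,2] "the" : (PP/(NP/PP))/S
        [2,3] "quickly" : S
      [3,5] (NP/PP)/S   <
        [3,4] "heard" : N
        [4,5] "park" : ((NP/PP)/S)\N
    [5,8] S   >
      [5,6] S/(S\NP)   >T
        [5,6] "on" : NP
      [6,8] S\NP   <B
        [6,7] "saw" : NP\NP
        [7,8] "no" : S\NP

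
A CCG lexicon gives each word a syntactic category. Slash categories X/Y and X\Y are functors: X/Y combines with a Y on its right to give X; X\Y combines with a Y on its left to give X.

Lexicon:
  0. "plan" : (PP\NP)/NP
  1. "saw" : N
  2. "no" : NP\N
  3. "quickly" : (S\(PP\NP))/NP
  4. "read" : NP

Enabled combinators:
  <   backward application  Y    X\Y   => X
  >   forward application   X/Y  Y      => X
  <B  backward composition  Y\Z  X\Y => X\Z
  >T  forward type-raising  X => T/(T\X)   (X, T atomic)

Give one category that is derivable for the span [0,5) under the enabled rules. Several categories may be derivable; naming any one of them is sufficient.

S

[0,5] S   <
  [0,3] PP\NP   >
    [0,1] "plan" : (PP\NP)/NP
    [1,3] NP   <
      [1,2] "saw" : N
      [2,3] "no" : NP\N
  [3,5] S\(PP\NP)   >
    [3,4] "quickly" : (S\(PP\NP))/NP
    [4,5] "read" : NP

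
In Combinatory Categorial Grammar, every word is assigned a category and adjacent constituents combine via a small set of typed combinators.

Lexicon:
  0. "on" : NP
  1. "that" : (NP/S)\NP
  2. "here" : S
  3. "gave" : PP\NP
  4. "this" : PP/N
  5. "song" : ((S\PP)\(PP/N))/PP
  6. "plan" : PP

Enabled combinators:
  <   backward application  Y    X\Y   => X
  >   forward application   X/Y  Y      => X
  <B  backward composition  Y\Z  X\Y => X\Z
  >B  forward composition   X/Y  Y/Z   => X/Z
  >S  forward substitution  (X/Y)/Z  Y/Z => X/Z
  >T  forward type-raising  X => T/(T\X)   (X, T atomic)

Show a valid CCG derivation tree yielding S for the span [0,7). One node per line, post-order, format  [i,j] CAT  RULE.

[0,7] S   <
  [0,3] NP   >
    [0,2] NP/S   <
      [0,1] "on" : NP
      [1,2] "that" : (NP/S)\NP
    [2,3] "here" : S
  [3,7] S\NP   <B
    [3,4] "gave" : PP\NP
    [4,7] S\PP   <
      [4,5] "this" : PP/N
      [5,7] (S\PP)\(PP/N)   >
        [5,6] "song" : ((S\PP)\(PP/N))/PP
        [6,7] "plan" : PP

[0,1] NP  lex  "on"
[1,2] (NP/S)\NP  lex  "that"
[0,2] NP/S  <  k=1
[2,3] S  lex  "here"
[0,3] NP  >  k=2
[3,4] PP\NP  lex  "gave"
[4,5] PP/N  lex  "this"
[5,6] ((S\PP)\(PP/N))/PP  lex  "song"
[6,7] PP  lex  "plan"
[5,7] (S\PP)\(PP/N)  >  k=6
[4,7] S\PP  <  k=5
[3,7] S\NP  <B  k=4
[0,7] S  <  k=3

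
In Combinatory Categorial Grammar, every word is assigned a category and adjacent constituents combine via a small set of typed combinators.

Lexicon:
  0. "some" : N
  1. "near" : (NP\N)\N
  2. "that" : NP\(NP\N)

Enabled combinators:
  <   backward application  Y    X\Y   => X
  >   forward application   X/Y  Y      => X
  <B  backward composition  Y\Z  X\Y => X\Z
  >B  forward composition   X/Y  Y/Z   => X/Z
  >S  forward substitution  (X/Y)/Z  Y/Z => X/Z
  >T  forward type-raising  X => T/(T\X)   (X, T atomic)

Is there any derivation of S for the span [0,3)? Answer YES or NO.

N (NP\N)\N NP\(NP\N)
CKY chart[0,3] = {N/(N\NP), NP, NP/(NP\NP), PP/(PP\NP), S/(S\NP)}; S ∉ chart

NO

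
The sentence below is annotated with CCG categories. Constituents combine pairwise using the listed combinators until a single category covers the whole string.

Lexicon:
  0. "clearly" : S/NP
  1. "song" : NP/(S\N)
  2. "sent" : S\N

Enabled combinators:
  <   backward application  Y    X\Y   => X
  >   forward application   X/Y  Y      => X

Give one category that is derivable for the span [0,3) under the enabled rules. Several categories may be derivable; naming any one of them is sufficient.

S

[0,3] S   >
  [0,1] "clearly" : S/NP
  [1,3] NP   >
    [1,2] "song" : NP/(S\N)
    [2,3] "sent" : S\N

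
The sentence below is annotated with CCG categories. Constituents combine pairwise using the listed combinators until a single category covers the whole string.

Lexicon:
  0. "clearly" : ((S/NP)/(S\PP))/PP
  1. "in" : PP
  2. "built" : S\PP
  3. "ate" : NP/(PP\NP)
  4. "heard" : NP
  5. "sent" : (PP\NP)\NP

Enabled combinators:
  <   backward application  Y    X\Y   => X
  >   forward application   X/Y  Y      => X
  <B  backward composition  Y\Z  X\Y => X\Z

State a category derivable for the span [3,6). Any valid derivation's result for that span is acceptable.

NP

[0,6] S   >
  [0,3] S/NP   >
    [0,2] (S/NP)/(S\PP)   >
      [0,1] "clearly" : ((S/NP)/(S\PP))/PP
      [1,2] "in" : PP
    [2,3] "built" : S\PP
  [3,6] NP   >
    [3,4] "ate" : NP/(PP\NP)
    [4,6] PP\NP   <
      [4,5] "heard" : NP
      [5,6] "sent" : (PP\NP)\NP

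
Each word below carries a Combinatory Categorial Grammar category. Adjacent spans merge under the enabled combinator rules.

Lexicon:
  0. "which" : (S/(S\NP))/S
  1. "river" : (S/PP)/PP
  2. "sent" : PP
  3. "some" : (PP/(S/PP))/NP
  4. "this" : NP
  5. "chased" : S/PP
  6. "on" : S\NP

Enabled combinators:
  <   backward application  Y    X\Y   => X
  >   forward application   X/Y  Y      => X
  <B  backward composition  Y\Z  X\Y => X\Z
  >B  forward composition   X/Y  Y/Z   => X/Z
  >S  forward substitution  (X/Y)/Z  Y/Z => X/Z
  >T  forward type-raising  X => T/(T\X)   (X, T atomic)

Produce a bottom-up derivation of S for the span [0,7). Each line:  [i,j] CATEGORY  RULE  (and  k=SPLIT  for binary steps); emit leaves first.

[0,7] S   >
  [0,6] S/(S\NP)   >
    [0,1] "which" : (S/(S\NP))/S
    [1,6] S   >
      [1,3] S/PP   >
        [1,2] "river" : (S/PP)/PP
        [2,3] "sent" : PP
      [3,6] PP   >
        [3,5] PP/(S/PP)   >
          [3,4] "some" : (PP/(S/PP))/NP
          [4,5] "this" : NP
        [5,6] "chased" : S/PP
  [6,7] "on" : S\NP

[0,1] (S/(S\NP))/S  lex  "which"
[1,2] (S/PP)/PP  lex  "river"
[2,3] PP  lex  "sent"
[1,3] S/PP  >  k=2
[3,4] (PP/(S/PP))/NP  lex  "some"
[4,5] NP  lex  "this"
[3,5] PP/(S/PP)  >  k=4
[5,6] S/PP  lex  "chased"
[3,6] PP  >  k=5
[1,6] S  >  k=3
[0,6] S/(S\NP)  >  k=1
[6,7] S\NP  lex  "on"
[0,7] S  >  k=6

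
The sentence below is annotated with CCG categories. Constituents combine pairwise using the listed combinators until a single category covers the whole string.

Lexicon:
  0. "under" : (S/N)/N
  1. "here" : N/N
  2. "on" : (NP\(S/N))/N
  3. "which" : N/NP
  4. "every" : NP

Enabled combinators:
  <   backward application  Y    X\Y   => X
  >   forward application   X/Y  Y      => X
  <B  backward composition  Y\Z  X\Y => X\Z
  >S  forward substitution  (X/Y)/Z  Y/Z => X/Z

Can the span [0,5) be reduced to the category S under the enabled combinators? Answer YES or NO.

(S/N)/N N/N (NP\(S/N))/N N/NP NP
CKY chart[0,5] = {NP}; S ∉ chart

NO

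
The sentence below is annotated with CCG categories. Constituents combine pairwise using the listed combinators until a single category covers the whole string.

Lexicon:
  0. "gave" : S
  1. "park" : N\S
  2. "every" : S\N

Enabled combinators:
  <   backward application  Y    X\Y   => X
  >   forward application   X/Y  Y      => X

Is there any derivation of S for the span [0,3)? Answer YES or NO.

[0,3] S   <
  [0,2] N   <
    [0,1] "gave" : S
    [1,2] "park" : N\S
  [2,3] "every" : S\N

YES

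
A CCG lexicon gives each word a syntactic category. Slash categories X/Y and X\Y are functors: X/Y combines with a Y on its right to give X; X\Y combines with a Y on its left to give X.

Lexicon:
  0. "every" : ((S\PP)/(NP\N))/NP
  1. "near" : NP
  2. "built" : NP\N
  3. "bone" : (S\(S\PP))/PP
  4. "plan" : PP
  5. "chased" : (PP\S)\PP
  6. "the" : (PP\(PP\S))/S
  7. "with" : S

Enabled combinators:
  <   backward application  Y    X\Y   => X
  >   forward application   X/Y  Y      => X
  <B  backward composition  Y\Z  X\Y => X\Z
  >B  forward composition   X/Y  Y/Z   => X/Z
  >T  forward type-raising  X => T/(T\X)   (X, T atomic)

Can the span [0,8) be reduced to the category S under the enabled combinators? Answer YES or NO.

YES

[0,8] S   <
  [0,3] S\PP   >
    [0,2] (S\PP)/(NP\N)   >
      [0,1] "every" : ((S\PP)/(NP\N))/NP
      [1,2] "near" : NP
    [2,3] "built" : NP\N
  [3,8] S\(S\PP)   >
    [3,4] "bone" : (S\(S\PP))/PP
    [4,8] PP   <
      [4,6] PP\S   <
        [4,5] "plan" : PP
        [5,6] "chased" : (PP\S)\PP
      [6,8] PP\(PP\S)   >
        [6,7] "the" : (PP\(PP\S))/S
        [7,8] "with" : S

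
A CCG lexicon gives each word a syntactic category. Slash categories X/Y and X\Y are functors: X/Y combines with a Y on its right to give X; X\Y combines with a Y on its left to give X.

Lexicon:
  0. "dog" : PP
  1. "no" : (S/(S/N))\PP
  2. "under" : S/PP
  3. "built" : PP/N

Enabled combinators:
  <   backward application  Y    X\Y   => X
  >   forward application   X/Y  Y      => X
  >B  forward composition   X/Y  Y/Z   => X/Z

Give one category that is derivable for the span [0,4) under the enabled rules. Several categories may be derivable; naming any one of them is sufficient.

[0,4] S   >
  [0,2] S/(S/N)   <
    [0,1] "dog" : PP
    [1,2] "no" : (S/(S/N))\PP
  [2,4] S/N   >B
    [2,3] "under" : S/PP
    [3,4] "built" : PP/N

S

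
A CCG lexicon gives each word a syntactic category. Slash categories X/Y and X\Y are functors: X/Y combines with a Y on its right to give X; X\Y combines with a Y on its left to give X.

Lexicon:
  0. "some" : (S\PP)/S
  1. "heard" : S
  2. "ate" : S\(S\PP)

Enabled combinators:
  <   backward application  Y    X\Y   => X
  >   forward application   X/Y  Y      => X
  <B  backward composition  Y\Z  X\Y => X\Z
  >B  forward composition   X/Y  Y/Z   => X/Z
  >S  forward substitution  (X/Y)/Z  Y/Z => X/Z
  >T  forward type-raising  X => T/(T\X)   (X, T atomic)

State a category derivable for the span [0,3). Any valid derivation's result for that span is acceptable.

S

[0,3] S   <
  [0,2] S\PP   >
    [0,1] "some" : (S\PP)/S
    [1,2] "heard" : S
  [2,3] "ate" : S\(S\PP)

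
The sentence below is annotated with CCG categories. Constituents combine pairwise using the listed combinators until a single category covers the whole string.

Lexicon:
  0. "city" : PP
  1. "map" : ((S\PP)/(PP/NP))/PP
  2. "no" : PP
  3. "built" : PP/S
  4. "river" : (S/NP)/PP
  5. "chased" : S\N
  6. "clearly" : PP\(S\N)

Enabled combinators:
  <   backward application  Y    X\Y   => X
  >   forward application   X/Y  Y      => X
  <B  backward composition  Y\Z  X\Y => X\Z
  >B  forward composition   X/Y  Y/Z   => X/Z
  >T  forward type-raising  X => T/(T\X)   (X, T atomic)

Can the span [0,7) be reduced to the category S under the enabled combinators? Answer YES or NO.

[0,7] S   <
  [0,1] "city" : PP
  [1,7] S\PP   >
    [1,3] (S\PP)/(PP/NP)   >
      [1,2] "map" : ((S\PP)/(PP/NP))/PP
      [2,3] "no" : PP
    [3,7] PP/NP   >B
      [3,4] "built" : PP/S
      [4,7] S/NP   >
        [4,5] "river" : (S/NP)/PP
        [5,7] PP   <
          [5,6] "chased" : S\N
          [6,7] "clearly" : PP\(S\N)

YES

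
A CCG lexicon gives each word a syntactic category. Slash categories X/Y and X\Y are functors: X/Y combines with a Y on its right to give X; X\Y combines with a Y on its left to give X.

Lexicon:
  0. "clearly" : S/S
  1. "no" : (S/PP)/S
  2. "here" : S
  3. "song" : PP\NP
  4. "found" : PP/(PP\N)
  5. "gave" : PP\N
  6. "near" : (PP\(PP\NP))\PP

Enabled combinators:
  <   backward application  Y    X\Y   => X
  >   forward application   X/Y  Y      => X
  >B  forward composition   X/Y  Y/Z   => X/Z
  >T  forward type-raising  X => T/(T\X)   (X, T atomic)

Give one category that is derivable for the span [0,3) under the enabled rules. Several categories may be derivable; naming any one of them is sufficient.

S/PP

[0,7] S   >
  [0,3] S/PP   >B
    [0,1] "clearly" : S/S
    [1,3] S/PP   >
      [1,2] "no" : (S/PP)/S
      [2,3] "here" : S
  [3,7] PP   <
    [3,4] "song" : PP\NP
    [4,7] PP\(PP\NP)   <
      [4,6] PP   >
        [4,5] "found" : PP/(PP\N)
        [5,6] "gave" : PP\N
      [6,7] "near" : (PP\(PP\NP))\PP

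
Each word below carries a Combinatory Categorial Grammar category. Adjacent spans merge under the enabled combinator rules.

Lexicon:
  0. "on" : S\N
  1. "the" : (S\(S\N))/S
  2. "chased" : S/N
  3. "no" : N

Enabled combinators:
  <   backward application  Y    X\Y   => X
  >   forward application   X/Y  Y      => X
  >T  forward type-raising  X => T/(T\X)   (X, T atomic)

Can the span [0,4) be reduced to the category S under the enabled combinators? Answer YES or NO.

[0,4] S   <
  [0,1] "on" : S\N
  [1,4] S\(S\N)   >
    [1,2] "the" : (S\(S\N))/S
    [2,4] S   >
      [2,3] "chased" : S/N
      [3,4] "no" : N

YES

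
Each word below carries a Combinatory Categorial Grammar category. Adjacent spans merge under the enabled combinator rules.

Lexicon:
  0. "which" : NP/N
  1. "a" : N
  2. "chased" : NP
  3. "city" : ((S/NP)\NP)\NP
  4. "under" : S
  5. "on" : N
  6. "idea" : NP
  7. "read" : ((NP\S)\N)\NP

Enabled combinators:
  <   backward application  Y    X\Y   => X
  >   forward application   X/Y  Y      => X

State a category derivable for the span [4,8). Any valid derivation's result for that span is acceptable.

NP

[0,8] S   >
  [0,4] S/NP   <
    [0,2] NP   >
      [0,1] "which" : NP/N
      [1,2] "a" : N
    [2,4] (S/NP)\NP   <
      [2,3] "chased" : NP
      [3,4] "city" : ((S/NP)\NP)\NP
  [4,8] NP   <
    [4,5] "under" : S
    [5,8] NP\S   <
      [5,6] "on" : N
      [6,8] (NP\S)\N   <
        [6,7] "idea" : NP
        [7,8] "read" : ((NP\S)\N)\NP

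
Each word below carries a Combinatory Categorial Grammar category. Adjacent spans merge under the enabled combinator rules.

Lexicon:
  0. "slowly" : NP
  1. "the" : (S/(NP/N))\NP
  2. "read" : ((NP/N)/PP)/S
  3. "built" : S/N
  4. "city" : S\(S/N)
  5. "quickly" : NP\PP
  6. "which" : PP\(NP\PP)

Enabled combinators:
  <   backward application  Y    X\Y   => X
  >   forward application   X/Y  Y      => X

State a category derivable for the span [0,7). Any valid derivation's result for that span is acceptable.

S

[0,7] S   >
  [0,2] S/(NP/N)   <
    [0,1] "slowly" : NP
    [1,2] "the" : (S/(NP/N))\NP
  [2,7] NP/N   >
    [2,5] (NP/N)/PP   >
      [2,3] "read" : ((NP/N)/PP)/S
      [3,5] S   <
        [3,4] "built" : S/N
        [4,5] "city" : S\(S/N)
    [5,7] PP   <
      [5,6] "quickly" : NP\PP
      [6,7] "which" : PP\(NP\PP)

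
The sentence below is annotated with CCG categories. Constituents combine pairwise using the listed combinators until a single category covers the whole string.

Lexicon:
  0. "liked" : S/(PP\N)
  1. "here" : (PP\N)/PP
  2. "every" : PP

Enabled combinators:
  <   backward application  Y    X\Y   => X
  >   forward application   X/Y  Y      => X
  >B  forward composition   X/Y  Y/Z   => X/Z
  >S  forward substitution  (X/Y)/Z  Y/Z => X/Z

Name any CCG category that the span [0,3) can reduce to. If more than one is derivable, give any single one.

[0,3] S   >
  [0,1] "liked" : S/(PP\N)
  [1,3] PP\N   >
    [1,2] "here" : (PP\N)/PP
    [2,3] "every" : PP

S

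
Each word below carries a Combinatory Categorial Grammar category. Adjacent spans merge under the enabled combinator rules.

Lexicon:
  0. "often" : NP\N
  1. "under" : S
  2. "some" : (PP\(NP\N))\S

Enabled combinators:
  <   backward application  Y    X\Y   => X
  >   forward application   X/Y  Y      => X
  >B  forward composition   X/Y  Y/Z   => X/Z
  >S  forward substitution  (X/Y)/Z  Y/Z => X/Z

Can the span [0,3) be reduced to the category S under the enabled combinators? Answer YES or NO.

NP\N S (PP\(NP\N))\S
CKY chart[0,3] = {PP}; S ∉ chart

NO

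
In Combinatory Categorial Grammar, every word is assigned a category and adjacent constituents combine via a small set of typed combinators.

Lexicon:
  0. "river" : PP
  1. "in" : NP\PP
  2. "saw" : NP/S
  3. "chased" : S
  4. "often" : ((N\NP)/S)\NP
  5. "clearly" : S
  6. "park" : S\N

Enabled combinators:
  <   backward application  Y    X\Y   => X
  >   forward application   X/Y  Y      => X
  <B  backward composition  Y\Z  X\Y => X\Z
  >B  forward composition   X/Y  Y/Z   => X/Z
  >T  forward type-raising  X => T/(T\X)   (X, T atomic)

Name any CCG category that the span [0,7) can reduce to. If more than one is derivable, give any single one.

S

[0,7] S   <
  [0,2] NP   >
    [0,1] NP/(NP\PP)   >T
      [0,1] "river" : PP
    [1,2] "in" : NP\PP
  [2,7] S\NP   <B
    [2,6] N\NP   >
      [2,5] (N\NP)/S   <
        [2,4] NP   >
          [2,3] "saw" : NP/S
          [3,4] "chased" : S
        [4,5] "often" : ((N\NP)/S)\NP
      [5,6] "clearly" : S
    [6,7] "park" : S\N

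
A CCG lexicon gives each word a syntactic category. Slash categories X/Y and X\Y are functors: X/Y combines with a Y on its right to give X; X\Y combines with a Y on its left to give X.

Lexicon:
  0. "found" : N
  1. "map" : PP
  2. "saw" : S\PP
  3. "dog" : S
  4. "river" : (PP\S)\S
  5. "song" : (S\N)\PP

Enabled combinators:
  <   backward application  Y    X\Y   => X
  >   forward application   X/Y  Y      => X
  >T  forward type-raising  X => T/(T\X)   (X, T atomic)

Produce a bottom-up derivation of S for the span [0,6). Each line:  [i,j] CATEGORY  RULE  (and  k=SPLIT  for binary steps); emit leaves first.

[0,6] S   <
  [0,1] "found" : N
  [1,6] S\N   <
    [1,5] PP   <
      [1,3] S   >
        [1,2] S/(S\PP)   >T
          [1,2] "map" : PP
        [2,3] "saw" : S\PP
      [3,5] PP\S   <
        [3,4] "dog" : S
        [4,5] "river" : (PP\S)\S
    [5,6] "song" : (S\N)\PP

[0,1] N  lex  "found"
[1,2] PP  lex  "map"
[1,2] S/(S\PP)  >T
[2,3] S\PP  lex  "saw"
[1,3] S  >  k=2
[3,4] S  lex  "dog"
[4,5] (PP\S)\S  lex  "river"
[3,5] PP\S  <  k=4
[1,5] PP  <  k=3
[5,6] (S\N)\PP  lex  "song"
[1,6] S\N  <  k=5
[0,6] S  <  k=1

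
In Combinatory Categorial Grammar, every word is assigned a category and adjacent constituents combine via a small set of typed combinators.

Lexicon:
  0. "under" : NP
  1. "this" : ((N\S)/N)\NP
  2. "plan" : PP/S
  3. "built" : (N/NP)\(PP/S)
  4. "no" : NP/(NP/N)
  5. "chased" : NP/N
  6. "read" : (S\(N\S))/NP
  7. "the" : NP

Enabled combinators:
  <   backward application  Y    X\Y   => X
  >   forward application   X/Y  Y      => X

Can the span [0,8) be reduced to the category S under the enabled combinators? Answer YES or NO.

[0,8] S   <
  [0,6] N\S   >
    [0,2] (N\S)/N   <
      [0,1] "under" : NP
      [1,2] "this" : ((N\S)/N)\NP
    [2,6] N   >
      [2,4] N/NP   <
        [2,3] "plan" : PP/S
        [3,4] "built" : (N/NP)\(PP/S)
      [4,6] NP   >
        [4,5] "no" : NP/(NP/N)
        [5,6] "chased" : NP/N
  [6,8] S\(N\S)   >
    [6,7] "read" : (S\(N\S))/NP
    [7,8] "the" : NP

YES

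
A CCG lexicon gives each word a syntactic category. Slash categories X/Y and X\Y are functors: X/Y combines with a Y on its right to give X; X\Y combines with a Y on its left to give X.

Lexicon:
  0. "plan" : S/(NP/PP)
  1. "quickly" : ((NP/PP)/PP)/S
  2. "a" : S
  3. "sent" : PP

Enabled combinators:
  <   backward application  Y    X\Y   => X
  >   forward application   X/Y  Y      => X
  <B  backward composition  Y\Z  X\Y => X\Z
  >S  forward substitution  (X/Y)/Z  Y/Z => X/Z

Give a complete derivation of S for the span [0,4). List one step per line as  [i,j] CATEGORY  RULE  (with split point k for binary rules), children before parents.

[0,1] S/(NP/PP)  lex  "plan"
[1,2] ((NP/PP)/PP)/S  lex  "quickly"
[2,3] S  lex  "a"
[1,3] (NP/PP)/PP  >  k=2
[3,4] PP  lex  "sent"
[1,4] NP/PP  >  k=3
[0,4] S  >  k=1

[0,4] S   >
  [0,1] "plan" : S/(NP/PP)
  [1,4] NP/PP   >
    [1,3] (NP/PP)/PP   >
      [1,2] "quickly" : ((NP/PP)/PP)/S
      [2,3] "a" : S
    [3,4] "sent" : PP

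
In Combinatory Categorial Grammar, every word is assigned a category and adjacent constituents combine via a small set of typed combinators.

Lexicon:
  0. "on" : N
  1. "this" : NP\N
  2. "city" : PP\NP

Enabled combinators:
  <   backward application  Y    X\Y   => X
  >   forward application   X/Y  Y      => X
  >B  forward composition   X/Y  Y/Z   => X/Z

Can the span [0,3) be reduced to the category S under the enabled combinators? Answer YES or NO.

NO

N NP\N PP\NP
CKY chart[0,3] = {PP}; S ∉ chart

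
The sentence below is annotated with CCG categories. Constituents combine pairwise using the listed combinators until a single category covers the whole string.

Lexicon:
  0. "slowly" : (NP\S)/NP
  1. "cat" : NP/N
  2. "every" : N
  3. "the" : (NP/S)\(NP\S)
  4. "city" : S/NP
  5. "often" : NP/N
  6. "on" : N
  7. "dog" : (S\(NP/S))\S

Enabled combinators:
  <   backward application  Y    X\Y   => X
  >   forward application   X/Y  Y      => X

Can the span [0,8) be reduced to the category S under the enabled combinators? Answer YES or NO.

[0,8] S   <
  [0,4] NP/S   <
    [0,3] NP\S   >
      [0,1] "slowly" : (NP\S)/NP
      [1,3] NP   >
        [1,2] "cat" : NP/N
        [2,3] "every" : N
    [3,4] "the" : (NP/S)\(NP\S)
  [4,8] S\(NP/S)   <
    [4,7] S   >
      [4,5] "city" : S/NP
      [5,7] NP   >
        [5,6] "often" : NP/N
        [6,7] "on" : N
    [7,8] "dog" : (S\(NP/S))\S

YES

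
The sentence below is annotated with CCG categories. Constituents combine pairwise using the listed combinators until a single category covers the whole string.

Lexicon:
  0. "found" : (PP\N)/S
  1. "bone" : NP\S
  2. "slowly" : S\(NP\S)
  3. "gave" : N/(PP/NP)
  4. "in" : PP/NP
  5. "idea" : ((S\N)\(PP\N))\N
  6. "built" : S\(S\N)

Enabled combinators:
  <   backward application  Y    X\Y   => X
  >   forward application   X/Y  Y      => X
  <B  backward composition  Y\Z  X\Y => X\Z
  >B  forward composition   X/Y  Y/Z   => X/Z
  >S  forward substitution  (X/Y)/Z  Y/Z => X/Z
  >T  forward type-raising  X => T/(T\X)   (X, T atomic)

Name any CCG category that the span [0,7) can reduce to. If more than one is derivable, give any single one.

S

[0,7] S   <
  [0,6] S\N   <
    [0,3] PP\N   >
      [0,1] "found" : (PP\N)/S
      [1,3] S   <
        [1,2] "bone" : NP\S
        [2,3] "slowly" : S\(NP\S)
    [3,6] (S\N)\(PP\N)   <
      [3,5] N   >
        [3,4] "gave" : N/(PP/NP)
        [4,5] "in" : PP/NP
      [5,6] "idea" : ((S\N)\(PP\N))\N
  [6,7] "built" : S\(S\N)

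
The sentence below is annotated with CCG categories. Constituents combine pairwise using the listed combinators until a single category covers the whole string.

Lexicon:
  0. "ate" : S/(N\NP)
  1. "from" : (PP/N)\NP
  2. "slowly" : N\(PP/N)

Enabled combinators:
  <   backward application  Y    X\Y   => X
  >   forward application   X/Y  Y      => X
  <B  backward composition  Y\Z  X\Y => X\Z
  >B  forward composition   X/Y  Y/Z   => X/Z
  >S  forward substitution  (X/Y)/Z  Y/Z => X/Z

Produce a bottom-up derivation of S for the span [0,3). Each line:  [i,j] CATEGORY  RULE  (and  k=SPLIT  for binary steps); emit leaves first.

[0,3] S   >
  [0,1] "ate" : S/(N\NP)
  [1,3] N\NP   <B
    [1,2] "from" : (PP/N)\NP
    [2,3] "slowly" : N\(PP/N)

[0,1] S/(N\NP)  lex  "ate"
[1,2] (PP/N)\NP  lex  "from"
[2,3] N\(PP/N)  lex  "slowly"
[1,3] N\NP  <B  k=2
[0,3] S  >  k=1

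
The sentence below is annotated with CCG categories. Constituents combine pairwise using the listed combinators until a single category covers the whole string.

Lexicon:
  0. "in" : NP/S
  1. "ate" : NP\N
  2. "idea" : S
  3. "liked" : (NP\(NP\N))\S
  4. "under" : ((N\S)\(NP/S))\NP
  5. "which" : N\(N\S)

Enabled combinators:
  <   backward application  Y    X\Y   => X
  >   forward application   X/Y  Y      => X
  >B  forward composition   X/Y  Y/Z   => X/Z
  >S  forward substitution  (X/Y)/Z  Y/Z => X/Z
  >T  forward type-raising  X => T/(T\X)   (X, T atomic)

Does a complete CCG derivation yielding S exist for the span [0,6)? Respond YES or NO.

NP/S NP\N S (NP\(NP\N))\S ((N\S)\(NP/S))\NP N\(N\S)
CKY chart[0,6] = {N, N/(N\N), NP/(NP\N), PP/(PP\N), S/(S\N)}; S ∉ chart

NO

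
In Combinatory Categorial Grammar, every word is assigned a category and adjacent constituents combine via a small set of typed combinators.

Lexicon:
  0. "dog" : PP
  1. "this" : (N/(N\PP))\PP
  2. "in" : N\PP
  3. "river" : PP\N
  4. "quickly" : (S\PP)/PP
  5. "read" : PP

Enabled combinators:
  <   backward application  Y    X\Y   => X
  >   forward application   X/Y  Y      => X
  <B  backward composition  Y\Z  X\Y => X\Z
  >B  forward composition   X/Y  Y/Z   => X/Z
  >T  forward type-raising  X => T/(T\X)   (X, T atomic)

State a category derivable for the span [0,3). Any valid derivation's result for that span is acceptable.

[0,6] S   <
  [0,3] N   >
    [0,2] N/(N\PP)   <
      [0,1] "dog" : PP
      [1,2] "this" : (N/(N\PP))\PP
    [2,3] "in" : N\PP
  [3,6] S\N   <B
    [3,4] "river" : PP\N
    [4,6] S\PP   >
      [4,5] "quickly" : (S\PP)/PP
      [5,6] "read" : PP

N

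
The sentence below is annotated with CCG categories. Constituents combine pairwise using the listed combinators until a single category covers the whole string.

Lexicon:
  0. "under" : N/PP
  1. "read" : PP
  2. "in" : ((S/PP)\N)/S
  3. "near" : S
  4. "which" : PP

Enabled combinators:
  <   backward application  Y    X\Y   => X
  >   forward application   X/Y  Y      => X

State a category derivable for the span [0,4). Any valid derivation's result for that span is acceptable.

S/PP

[0,5] S   >
  [0,4] S/PP   <
    [0,2] N   >
      [0,1] "under" : N/PP
      [1,2] "read" : PP
    [2,4] (S/PP)\N   >
      [2,3] "in" : ((S/PP)\N)/S
      [3,4] "near" : S
  [4,5] "which" : PP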